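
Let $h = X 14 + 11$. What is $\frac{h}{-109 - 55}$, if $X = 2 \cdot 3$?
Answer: $- \frac{95}{164} \approx -0.57927$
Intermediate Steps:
$X = 6$
$h = 95$ ($h = 6 \cdot 14 + 11 = 84 + 11 = 95$)
$\frac{h}{-109 - 55} = \frac{95}{-109 - 55} = \frac{95}{-164} = 95 \left(- \frac{1}{164}\right) = - \frac{95}{164}$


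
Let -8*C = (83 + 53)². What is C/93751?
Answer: -2312/93751 ≈ -0.024661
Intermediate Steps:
C = -2312 (C = -(83 + 53)²/8 = -⅛*136² = -⅛*18496 = -2312)
C/93751 = -2312/93751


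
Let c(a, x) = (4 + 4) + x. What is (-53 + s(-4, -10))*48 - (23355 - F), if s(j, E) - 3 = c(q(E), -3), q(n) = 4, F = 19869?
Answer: -5646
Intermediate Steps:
c(a, x) = 8 + x
s(j, E) = 8 (s(j, E) = 3 + (8 - 3) = 3 + 5 = 8)
(-53 + s(-4, -10))*48 - (23355 - F) = (-53 + 8)*48 - (23355 - 1*19869) = -45*48 - (23355 - 19869) = -2160 - 1*3486 = -2160 - 3486 = -5646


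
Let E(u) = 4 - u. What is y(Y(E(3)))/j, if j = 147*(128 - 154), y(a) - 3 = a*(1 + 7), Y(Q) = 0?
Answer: -1/1274 ≈ -0.00078493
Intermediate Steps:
y(a) = 3 + 8*a (y(a) = 3 + a*(1 + 7) = 3 + a*8 = 3 + 8*a)
j = -3822 (j = 147*(-26) = -3822)
y(Y(E(3)))/j = (3 + 8*0)/(-3822) = (3 + 0)*(-1/3822) = 3*(-1/3822) = -1/1274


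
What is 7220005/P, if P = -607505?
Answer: -1444001/121501 ≈ -11.885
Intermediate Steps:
7220005/P = 7220005/(-607505) = 7220005*(-1/607505) = -1444001/121501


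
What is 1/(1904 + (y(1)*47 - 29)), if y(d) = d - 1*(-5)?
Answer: 1/2157 ≈ 0.00046361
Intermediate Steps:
y(d) = 5 + d (y(d) = d + 5 = 5 + d)
1/(1904 + (y(1)*47 - 29)) = 1/(1904 + ((5 + 1)*47 - 29)) = 1/(1904 + (6*47 - 29)) = 1/(1904 + (282 - 29)) = 1/(1904 + 253) = 1/2157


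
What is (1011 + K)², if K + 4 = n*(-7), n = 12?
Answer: 851929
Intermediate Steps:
K = -88 (K = -4 + 12*(-7) = -4 - 84 = -88)
(1011 + K)² = (1011 - 88)² = 923² = 851929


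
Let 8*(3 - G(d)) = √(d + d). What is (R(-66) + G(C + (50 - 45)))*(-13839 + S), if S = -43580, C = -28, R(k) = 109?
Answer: -6430928 + 57419*I*√46/8 ≈ -6.4309e+6 + 48679.0*I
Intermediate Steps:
G(d) = 3 - √2*√d/8 (G(d) = 3 - √(d + d)/8 = 3 - √2*√d/8)
(R(-66) + G(C + (50 - 45)))*(-13839 + S) = (109 + (3 - √2*√(-28 + (50 - 45))/8))*(-13839 - 43580) = (109 + (3 - √2*√(-28 + 5)/8))*(-57419) = (109 + (3 - √2*√(-23)/8))*(-57419) = (109 + (3 - √2*I*√23/8))*(-57419) = (109 + (3 - I*√46/8))*(-57419) = (112 - I*√46/8)*(-57419) = -6430928 + 57419*I*√46/8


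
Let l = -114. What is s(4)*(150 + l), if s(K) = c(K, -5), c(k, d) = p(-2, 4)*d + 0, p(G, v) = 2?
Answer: -360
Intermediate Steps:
c(k, d) = 2*d (c(k, d) = 2*d + 0 = 2*d)
s(K) = -10 (s(K) = 2*(-5) = -10)
s(4)*(150 + l) = -10*(150 - 114) = -10*36 = -360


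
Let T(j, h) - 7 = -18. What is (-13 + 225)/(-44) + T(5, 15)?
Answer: -174/11 ≈ -15.818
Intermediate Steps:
T(j, h) = -11 (T(j, h) = 7 - 18 = -11)
(-13 + 225)/(-44) + T(5, 15) = (-13 + 225)/(-44) - 11 = 212*(-1/44) - 11 = -53/11 - 11 = -174/11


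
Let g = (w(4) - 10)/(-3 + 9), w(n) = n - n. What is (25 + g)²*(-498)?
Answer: -813400/3 ≈ -2.7113e+5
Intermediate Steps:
w(n) = 0
g = -5/3 (g = (0 - 10)/(-3 + 9) = -10/6 = -10*⅙ = -5/3 ≈ -1.6667)
(25 + g)²*(-498) = (25 - 5/3)²*(-498) = (70/3)²*(-498) = (4900/9)*(-498) = -813400/3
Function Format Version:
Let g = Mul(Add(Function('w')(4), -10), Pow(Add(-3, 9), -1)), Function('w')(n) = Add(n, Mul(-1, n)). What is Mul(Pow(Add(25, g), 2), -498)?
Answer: Rational(-813400, 3) ≈ -2.7113e+5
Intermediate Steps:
Function('w')(n) = 0
g = Rational(-5, 3) (g = Mul(Add(0, -10), Pow(Add(-3, 9), -1)) = Mul(-10, Pow(6, -1)) = Mul(-10, Rational(1, 6)) = Rational(-5, 3) ≈ -1.6667)
Mul(Pow(Add(25, g), 2), -498) = Mul(Pow(Add(25, Rational(-5, 3)), 2), -498) = Mul(Pow(Rational(70, 3), 2), -498) = Mul(Rational(4900, 9), -498) = Rational(-813400, 3)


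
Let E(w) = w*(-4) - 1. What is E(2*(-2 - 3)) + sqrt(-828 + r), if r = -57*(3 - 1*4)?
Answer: 39 + I*sqrt(771) ≈ 39.0 + 27.767*I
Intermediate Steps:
r = 57 (r = -57*(3 - 4) = -57*(-1) = 57)
E(w) = -1 - 4*w (E(w) = -4*w - 1 = -1 - 4*w)
E(2*(-2 - 3)) + sqrt(-828 + r) = (-1 - 8*(-2 - 3)) + sqrt(-828 + 57) = (-1 - 8*(-5)) + sqrt(-771) = (-1 - 4*(-10)) + I*sqrt(771) = (-1 + 40) + I*sqrt(771) = 39 + I*sqrt(771)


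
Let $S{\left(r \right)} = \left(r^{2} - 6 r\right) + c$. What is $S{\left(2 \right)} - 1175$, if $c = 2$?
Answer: $-1181$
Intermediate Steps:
$S{\left(r \right)} = 2 + r^{2} - 6 r$ ($S{\left(r \right)} = \left(r^{2} - 6 r\right) + 2 = 2 + r^{2} - 6 r$)
$S{\left(2 \right)} - 1175 = \left(2 + 2^{2} - 12\right) - 1175 = \left(2 + 4 - 12\right) - 1175 = -6 - 1175 = -1181$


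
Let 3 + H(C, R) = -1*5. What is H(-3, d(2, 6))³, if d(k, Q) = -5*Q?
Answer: -512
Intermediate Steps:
H(C, R) = -8 (H(C, R) = -3 - 1*5 = -3 - 5 = -8)
H(-3, d(2, 6))³ = (-8)³ = -512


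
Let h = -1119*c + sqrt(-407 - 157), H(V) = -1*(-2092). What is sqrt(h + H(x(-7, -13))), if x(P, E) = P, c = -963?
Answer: sqrt(1079689 + 2*I*sqrt(141)) ≈ 1039.1 + 0.01*I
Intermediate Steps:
H(V) = 2092
h = 1077597 + 2*I*sqrt(141) (h = -1119*(-963) + sqrt(-407 - 157) = 1077597 + sqrt(-564) = 1077597 + 2*I*sqrt(141) ≈ 1.0776e+6 + 23.749*I)
sqrt(h + H(x(-7, -13))) = sqrt((1077597 + 2*I*sqrt(141)) + 2092) = sqrt(1079689 + 2*I*sqrt(141))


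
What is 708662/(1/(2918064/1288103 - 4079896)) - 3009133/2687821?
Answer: -10010111882534750074095147/3462190293563 ≈ -2.8913e+12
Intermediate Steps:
708662/(1/(2918064/1288103 - 4079896)) - 3009133/2687821 = 708662/(1/(-5255323359224/1288103)) - 3009133/2687821 = 708662/(-1288103/5255323359224) - 3009133/2687821 = 708662*(-5255323359224/1288103) - 3009133/2687821 = -3724247962394398288/1288103 - 3009133/2687821 = -10010111882534750074095147/3462190293563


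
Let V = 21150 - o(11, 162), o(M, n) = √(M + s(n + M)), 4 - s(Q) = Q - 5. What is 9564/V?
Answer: 22475400/49702517 + 3188*I*√17/49702517 ≈ 0.4522 + 0.00026446*I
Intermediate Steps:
s(Q) = 9 - Q (s(Q) = 4 - (Q - 5) = 4 - (-5 + Q) = 4 + (5 - Q) = 9 - Q)
o(M, n) = √(9 - n) (o(M, n) = √(M + (9 - (n + M))) = √(M + (9 - (M + n))) = √(M + (9 + (-M - n))) = √(M + (9 - M - n)) = √(9 - n))
V = 21150 - 3*I*√17 (V = 21150 - √(9 - 1*162) = 21150 - √(9 - 162) = 21150 - √(-153) = 21150 - 3*I*√17 ≈ 21150.0 - 12.369*I)
9564/V = 9564/(21150 - 3*I*√17)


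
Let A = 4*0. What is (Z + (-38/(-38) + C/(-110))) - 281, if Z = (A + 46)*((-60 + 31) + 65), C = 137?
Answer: 151223/110 ≈ 1374.8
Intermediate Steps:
A = 0
Z = 1656 (Z = (0 + 46)*((-60 + 31) + 65) = 46*(-29 + 65) = 46*36 = 1656)
(Z + (-38/(-38) + C/(-110))) - 281 = (1656 + (-38/(-38) + 137/(-110))) - 281 = (1656 + (-38*(-1/38) + 137*(-1/110))) - 281 = (1656 + (1 - 137/110)) - 281 = (1656 - 27/110) - 281 = 182133/110 - 281 = 151223/110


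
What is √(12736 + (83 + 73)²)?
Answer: 4*√2317 ≈ 192.54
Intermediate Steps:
√(12736 + (83 + 73)²) = √(12736 + 156²) = √(12736 + 24336) = √37072 = 4*√2317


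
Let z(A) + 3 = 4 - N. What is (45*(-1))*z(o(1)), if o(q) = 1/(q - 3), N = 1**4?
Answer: 0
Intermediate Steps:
N = 1
o(q) = 1/(-3 + q)
z(A) = 0 (z(A) = -3 + (4 - 1*1) = -3 + (4 - 1) = -3 + 3 = 0)
(45*(-1))*z(o(1)) = (45*(-1))*0 = -45*0 = 0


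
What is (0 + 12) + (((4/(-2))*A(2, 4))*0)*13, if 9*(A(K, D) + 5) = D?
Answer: 12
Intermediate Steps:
A(K, D) = -5 + D/9
(0 + 12) + (((4/(-2))*A(2, 4))*0)*13 = (0 + 12) + (((4/(-2))*(-5 + (1/9)*4))*0)*13 = 12 + (((4*(-1/2))*(-5 + 4/9))*0)*13 = 12 + (-2*(-41/9)*0)*13 = 12 + ((82/9)*0)*13 = 12 + 0*13 = 12 + 0 = 12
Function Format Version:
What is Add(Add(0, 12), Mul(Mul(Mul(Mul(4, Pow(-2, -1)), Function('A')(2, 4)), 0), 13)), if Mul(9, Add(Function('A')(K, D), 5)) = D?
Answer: 12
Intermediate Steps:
Function('A')(K, D) = Add(-5, Mul(Rational(1, 9), D))
Add(Add(0, 12), Mul(Mul(Mul(Mul(4, Pow(-2, -1)), Function('A')(2, 4)), 0), 13)) = Add(Add(0, 12), Mul(Mul(Mul(Mul(4, Pow(-2, -1)), Add(-5, Mul(Rational(1, 9), 4))), 0), 13)) = Add(12, Mul(Mul(Mul(Mul(4, Rational(-1, 2)), Add(-5, Rational(4, 9))), 0), 13)) = Add(12, Mul(Mul(Mul(-2, Rational(-41, 9)), 0), 13)) = Add(12, Mul(Mul(Rational(82, 9), 0), 13)) = Add(12, Mul(0, 13)) = Add(12, 0) = 12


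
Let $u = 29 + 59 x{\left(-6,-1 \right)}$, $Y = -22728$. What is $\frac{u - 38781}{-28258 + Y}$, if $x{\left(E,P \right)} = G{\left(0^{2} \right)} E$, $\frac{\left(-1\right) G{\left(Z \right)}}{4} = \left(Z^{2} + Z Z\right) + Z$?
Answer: $\frac{19376}{25493} \approx 0.76005$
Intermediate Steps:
$G{\left(Z \right)} = - 8 Z^{2} - 4 Z$ ($G{\left(Z \right)} = - 4 \left(\left(Z^{2} + Z Z\right) + Z\right) = - 4 \left(\left(Z^{2} + Z^{2}\right) + Z\right) = - 4 \left(2 Z^{2} + Z\right) = - 4 \left(Z + 2 Z^{2}\right) = - 8 Z^{2} - 4 Z$)
$x{\left(E,P \right)} = 0$ ($x{\left(E,P \right)} = - 4 \cdot 0^{2} \left(1 + 2 \cdot 0^{2}\right) E = \left(-4\right) 0 \left(1 + 2 \cdot 0\right) E = \left(-4\right) 0 \left(1 + 0\right) E = \left(-4\right) 0 \cdot 1 E = 0 E = 0$)
$u = 29$ ($u = 29 + 59 \cdot 0 = 29 + 0 = 29$)
$\frac{u - 38781}{-28258 + Y} = \frac{29 - 38781}{-28258 - 22728} = - \frac{38752}{-50986} = \left(-38752\right) \left(- \frac{1}{50986}\right) = \frac{19376}{25493}$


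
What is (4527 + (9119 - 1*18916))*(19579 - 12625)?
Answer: -36647580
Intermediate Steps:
(4527 + (9119 - 1*18916))*(19579 - 12625) = (4527 + (9119 - 18916))*6954 = (4527 - 9797)*6954 = -5270*6954 = -36647580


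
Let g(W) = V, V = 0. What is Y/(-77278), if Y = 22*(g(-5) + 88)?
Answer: -968/38639 ≈ -0.025052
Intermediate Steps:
g(W) = 0
Y = 1936 (Y = 22*(0 + 88) = 22*88 = 1936)
Y/(-77278) = 1936/(-77278) = 1936*(-1/77278) = -968/38639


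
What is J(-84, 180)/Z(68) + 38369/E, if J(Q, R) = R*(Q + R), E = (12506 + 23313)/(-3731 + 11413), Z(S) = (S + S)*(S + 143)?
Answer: 62196939958/7557809 ≈ 8229.5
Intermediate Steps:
Z(S) = 2*S*(143 + S) (Z(S) = (2*S)*(143 + S) = 2*S*(143 + S))
E = 35819/7682 ≈ 4.6627
J(-84, 180)/Z(68) + 38369/E = (180*(-84 + 180))/((2*68*(143 + 68))) + 38369/(35819/7682) = (180*96)/((2*68*211)) + 38369*(7682/35819) = 17280/28696 + 17338274/2107 = 17280*(1/28696) + 17338274/2107 = 2160/3587 + 17338274/2107 = 62196939958/7557809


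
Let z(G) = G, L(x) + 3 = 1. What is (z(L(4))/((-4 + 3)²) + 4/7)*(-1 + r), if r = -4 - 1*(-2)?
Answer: 30/7 ≈ 4.2857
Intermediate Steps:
r = -2 (r = -4 + 2 = -2)
L(x) = -2 (L(x) = -3 + 1 = -2)
(z(L(4))/((-4 + 3)²) + 4/7)*(-1 + r) = (-2/(-4 + 3)² + 4/7)*(-1 - 2) = (-2/((-1)²) + 4*(⅐))*(-3) = (-2/1 + 4/7)*(-3) = (-2*1 + 4/7)*(-3) = (-2 + 4/7)*(-3) = -10/7*(-3) = 30/7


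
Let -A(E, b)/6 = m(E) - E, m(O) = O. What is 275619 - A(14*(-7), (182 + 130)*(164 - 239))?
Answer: 275619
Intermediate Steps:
A(E, b) = 0 (A(E, b) = -6*(E - E) = -6*0 = 0)
275619 - A(14*(-7), (182 + 130)*(164 - 239)) = 275619 - 1*0 = 275619 + 0 = 275619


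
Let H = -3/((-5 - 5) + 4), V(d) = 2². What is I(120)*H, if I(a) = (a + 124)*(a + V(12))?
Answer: 15128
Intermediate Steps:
V(d) = 4
I(a) = (4 + a)*(124 + a) (I(a) = (a + 124)*(a + 4) = (124 + a)*(4 + a) = (4 + a)*(124 + a))
H = ½ (H = -3/(-10 + 4) = -3/(-6) = -3*(-⅙) = ½ ≈ 0.50000)
I(120)*H = (496 + 120² + 128*120)*(½) = (496 + 14400 + 15360)*(½) = 30256*(½) = 15128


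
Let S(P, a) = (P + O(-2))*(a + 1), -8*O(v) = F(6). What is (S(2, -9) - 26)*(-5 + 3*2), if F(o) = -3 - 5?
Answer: -50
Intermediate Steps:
F(o) = -8
O(v) = 1 (O(v) = -1/8*(-8) = 1)
S(P, a) = (1 + P)*(1 + a) (S(P, a) = (P + 1)*(a + 1) = (1 + P)*(1 + a))
(S(2, -9) - 26)*(-5 + 3*2) = ((1 + 2 - 9 + 2*(-9)) - 26)*(-5 + 3*2) = ((1 + 2 - 9 - 18) - 26)*(-5 + 6) = (-24 - 26)*1 = -50*1 = -50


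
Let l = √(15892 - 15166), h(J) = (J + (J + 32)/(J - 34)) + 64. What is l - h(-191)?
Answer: 9472/75 + 11*√6 ≈ 153.24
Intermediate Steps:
h(J) = 64 + J + (32 + J)/(-34 + J) (h(J) = (J + (32 + J)/(-34 + J)) + 64 = 64 + J + (32 + J)/(-34 + J))
l = 11*√6 (l = √726 = 11*√6 ≈ 26.944)
l - h(-191) = 11*√6 - (-2144 + (-191)² + 31*(-191))/(-34 - 191) = 11*√6 - (-2144 + 36481 - 5921)/(-225) = 11*√6 - (-1)*28416/225 = 11*√6 - 1*(-9472/75) = 11*√6 + 9472/75 = 9472/75 + 11*√6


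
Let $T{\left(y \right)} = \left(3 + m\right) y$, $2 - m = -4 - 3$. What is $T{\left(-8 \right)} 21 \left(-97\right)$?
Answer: $195552$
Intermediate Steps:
$m = 9$ ($m = 2 - \left(-4 - 3\right) = 2 - -7 = 2 + 7 = 9$)
$T{\left(y \right)} = 12 y$ ($T{\left(y \right)} = \left(3 + 9\right) y = 12 y$)
$T{\left(-8 \right)} 21 \left(-97\right) = 12 \left(-8\right) 21 \left(-97\right) = \left(-96\right) 21 \left(-97\right) = \left(-2016\right) \left(-97\right) = 195552$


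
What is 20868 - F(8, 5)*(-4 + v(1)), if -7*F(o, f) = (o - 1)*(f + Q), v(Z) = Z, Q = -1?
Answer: 20856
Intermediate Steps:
F(o, f) = -(-1 + f)*(-1 + o)/7 (F(o, f) = -(o - 1)*(f - 1)/7 = -(-1 + o)*(-1 + f)/7 = -(-1 + f)*(-1 + o)/7)
20868 - F(8, 5)*(-4 + v(1)) = 20868 - (-⅐ + (⅐)*5 + (⅐)*8 - ⅐*5*8)*(-4 + 1) = 20868 - (-⅐ + 5/7 + 8/7 - 40/7)*(-3) = 20868 - (-4)*(-3) = 20868 - 1*12 = 20868 - 12 = 20856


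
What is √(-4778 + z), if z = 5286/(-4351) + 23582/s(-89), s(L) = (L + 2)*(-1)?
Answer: I*√645975050763282/378537 ≈ 67.143*I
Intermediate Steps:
s(L) = -2 - L (s(L) = (2 + L)*(-1) = -2 - L)
z = 102145400/378537 (z = 5286/(-4351) + 23582/(-2 - 1*(-89)) = 5286*(-1/4351) + 23582/(-2 + 89) = -5286/4351 + 23582/87 = 102145400/378537 ≈ 269.84)
√(-4778 + z) = √(-4778 + 102145400/378537) = √(-1706504386/378537) = I*√645975050763282/378537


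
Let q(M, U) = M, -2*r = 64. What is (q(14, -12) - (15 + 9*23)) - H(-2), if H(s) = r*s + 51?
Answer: -323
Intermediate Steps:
r = -32 (r = -½*64 = -32)
H(s) = 51 - 32*s (H(s) = -32*s + 51 = 51 - 32*s)
(q(14, -12) - (15 + 9*23)) - H(-2) = (14 - (15 + 9*23)) - (51 - 32*(-2)) = (14 - (15 + 207)) - (51 + 64) = (14 - 1*222) - 1*115 = (14 - 222) - 115 = -208 - 115 = -323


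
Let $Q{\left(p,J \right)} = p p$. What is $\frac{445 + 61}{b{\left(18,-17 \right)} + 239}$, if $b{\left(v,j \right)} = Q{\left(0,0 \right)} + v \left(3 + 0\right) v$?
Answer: $\frac{506}{1211} \approx 0.41784$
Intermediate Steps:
$Q{\left(p,J \right)} = p^{2}$
$b{\left(v,j \right)} = 3 v^{2}$ ($b{\left(v,j \right)} = 0^{2} + v \left(3 + 0\right) v = 0 + v 3 v = 0 + 3 v^{2} = 3 v^{2}$)
$\frac{445 + 61}{b{\left(18,-17 \right)} + 239} = \frac{445 + 61}{3 \cdot 18^{2} + 239} = \frac{506}{3 \cdot 324 + 239} = \frac{506}{972 + 239} = \frac{506}{1211}$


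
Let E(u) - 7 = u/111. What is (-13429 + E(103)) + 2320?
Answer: -1232219/111 ≈ -11101.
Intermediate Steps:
E(u) = 7 + u/111
(-13429 + E(103)) + 2320 = (-13429 + (7 + (1/111)*103)) + 2320 = (-13429 + (7 + 103/111)) + 2320 = (-13429 + 880/111) + 2320 = -1489739/111 + 2320 = -1232219/111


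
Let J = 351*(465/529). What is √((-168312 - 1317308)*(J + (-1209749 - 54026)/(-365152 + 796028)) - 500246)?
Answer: I*√2789859912529983047949/2477537 ≈ 21319.0*I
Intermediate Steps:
J = 163215/529 (J = 351*(465*(1/529)) = 351*(465/529) = 163215/529 ≈ 308.54)
√((-168312 - 1317308)*(J + (-1209749 - 54026)/(-365152 + 796028)) - 500246) = √((-168312 - 1317308)*(163215/529 + (-1209749 - 54026)/(-365152 + 796028)) - 500246) = √(-1485620*(163215/529 - 1263775/430876) - 500246) = √(-1485620*69656889365/227933404 - 500246) = √(-25870916994607825/56983351 - 500246) = √(-25899422688012171/56983351) = I*√2789859912529983047949/2477537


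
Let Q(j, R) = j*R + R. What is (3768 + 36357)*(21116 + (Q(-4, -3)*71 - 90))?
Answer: 869308125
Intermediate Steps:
Q(j, R) = R + R*j (Q(j, R) = R*j + R = R + R*j)
(3768 + 36357)*(21116 + (Q(-4, -3)*71 - 90)) = (3768 + 36357)*(21116 + (-3*(1 - 4)*71 - 90)) = 40125*(21116 + (-3*(-3)*71 - 90)) = 40125*(21116 + (9*71 - 90)) = 40125*(21116 + (639 - 90)) = 40125*(21116 + 549) = 40125*21665 = 869308125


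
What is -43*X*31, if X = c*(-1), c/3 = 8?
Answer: 31992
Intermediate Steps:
c = 24 (c = 3*8 = 24)
X = -24 (X = 24*(-1) = -24)
-43*X*31 = -43*(-24)*31 = 1032*31 = 31992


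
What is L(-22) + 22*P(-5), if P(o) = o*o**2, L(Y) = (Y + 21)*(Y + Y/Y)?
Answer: -2729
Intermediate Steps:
L(Y) = (1 + Y)*(21 + Y) (L(Y) = (21 + Y)*(Y + 1) = (21 + Y)*(1 + Y) = (1 + Y)*(21 + Y))
P(o) = o**3
L(-22) + 22*P(-5) = (21 + (-22)**2 + 22*(-22)) + 22*(-5)**3 = (21 + 484 - 484) + 22*(-125) = 21 - 2750 = -2729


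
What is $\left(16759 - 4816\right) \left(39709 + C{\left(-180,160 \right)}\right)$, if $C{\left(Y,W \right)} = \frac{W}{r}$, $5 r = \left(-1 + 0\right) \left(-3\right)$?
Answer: $477429387$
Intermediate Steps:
$r = \frac{3}{5}$ ($r = \frac{\left(-1 + 0\right) \left(-3\right)}{5} = \frac{\left(-1\right) \left(-3\right)}{5} = \frac{1}{5} \cdot 3 = \frac{3}{5} \approx 0.6$)
$C{\left(Y,W \right)} = \frac{5 W}{3}$ ($C{\left(Y,W \right)} = \frac{W}{\frac{3}{5}} = W \frac{5}{3} = \frac{5 W}{3}$)
$\left(16759 - 4816\right) \left(39709 + C{\left(-180,160 \right)}\right) = \left(16759 - 4816\right) \left(39709 + \frac{5}{3} \cdot 160\right) = 11943 \left(39709 + \frac{800}{3}\right) = 11943 \cdot \frac{119927}{3} = 477429387$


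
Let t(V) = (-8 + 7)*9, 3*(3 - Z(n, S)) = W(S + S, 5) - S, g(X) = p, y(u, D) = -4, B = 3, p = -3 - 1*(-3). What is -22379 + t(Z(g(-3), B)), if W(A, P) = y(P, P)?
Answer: -22388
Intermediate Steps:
p = 0 (p = -3 + 3 = 0)
W(A, P) = -4
g(X) = 0
Z(n, S) = 13/3 + S/3 (Z(n, S) = 3 - (-4 - S)/3 = 3 + (4/3 + S/3) = 13/3 + S/3)
t(V) = -9 (t(V) = -1*9 = -9)
-22379 + t(Z(g(-3), B)) = -22379 - 9 = -22388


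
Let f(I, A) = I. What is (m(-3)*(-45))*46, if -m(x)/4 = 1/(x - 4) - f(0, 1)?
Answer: -8280/7 ≈ -1182.9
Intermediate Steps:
m(x) = -4/(-4 + x) (m(x) = -4*(1/(x - 4) - 1*0) = -4*(1/(-4 + x) + 0) = -4/(-4 + x))
(m(-3)*(-45))*46 = (-4/(-4 - 3)*(-45))*46 = (-4/(-7)*(-45))*46 = (-4*(-1/7)*(-45))*46 = ((4/7)*(-45))*46 = -180/7*46 = -8280/7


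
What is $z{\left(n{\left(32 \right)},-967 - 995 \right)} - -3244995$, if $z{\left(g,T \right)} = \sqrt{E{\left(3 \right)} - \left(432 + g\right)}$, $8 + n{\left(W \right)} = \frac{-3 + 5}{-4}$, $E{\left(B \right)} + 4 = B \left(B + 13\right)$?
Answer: $3244995 + \frac{i \sqrt{1518}}{2} \approx 3.245 \cdot 10^{6} + 19.481 i$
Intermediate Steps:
$E{\left(B \right)} = -4 + B \left(13 + B\right)$ ($E{\left(B \right)} = -4 + B \left(B + 13\right) = -4 + B \left(13 + B\right)$)
$n{\left(W \right)} = - \frac{17}{2}$ ($n{\left(W \right)} = -8 + \frac{-3 + 5}{-4} = -8 + 2 \left(- \frac{1}{4}\right) = -8 - \frac{1}{2} = - \frac{17}{2}$)
$z{\left(g,T \right)} = \sqrt{-388 - g}$ ($z{\left(g,T \right)} = \sqrt{\left(-4 + 3^{2} + 13 \cdot 3\right) - \left(432 + g\right)} = \sqrt{\left(-4 + 9 + 39\right) - \left(432 + g\right)} = \sqrt{44 - \left(432 + g\right)} = \sqrt{-388 - g}$)
$z{\left(n{\left(32 \right)},-967 - 995 \right)} - -3244995 = \sqrt{-388 - - \frac{17}{2}} - -3244995 = \sqrt{-388 + \frac{17}{2}} + 3244995 = \sqrt{- \frac{759}{2}} + 3244995 = \frac{i \sqrt{1518}}{2} + 3244995 = 3244995 + \frac{i \sqrt{1518}}{2}$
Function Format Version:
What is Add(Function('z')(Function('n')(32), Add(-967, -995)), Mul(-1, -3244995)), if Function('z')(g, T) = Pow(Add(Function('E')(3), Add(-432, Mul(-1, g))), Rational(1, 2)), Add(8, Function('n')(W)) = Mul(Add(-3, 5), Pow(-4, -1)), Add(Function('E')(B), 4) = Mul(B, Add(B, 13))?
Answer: Add(3244995, Mul(Rational(1, 2), I, Pow(1518, Rational(1, 2)))) ≈ Add(3.2450e+6, Mul(19.481, I))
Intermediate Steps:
Function('E')(B) = Add(-4, Mul(B, Add(13, B))) (Function('E')(B) = Add(-4, Mul(B, Add(B, 13))) = Add(-4, Mul(B, Add(13, B))))
Function('n')(W) = Rational(-17, 2) (Function('n')(W) = Add(-8, Mul(Add(-3, 5), Pow(-4, -1))) = Add(-8, Mul(2, Rational(-1, 4))) = Add(-8, Rational(-1, 2)) = Rational(-17, 2))
Function('z')(g, T) = Pow(Add(-388, Mul(-1, g)), Rational(1, 2)) (Function('z')(g, T) = Pow(Add(Add(-4, Pow(3, 2), Mul(13, 3)), Add(-432, Mul(-1, g))), Rational(1, 2)) = Pow(Add(Add(-4, 9, 39), Add(-432, Mul(-1, g))), Rational(1, 2)) = Pow(Add(44, Add(-432, Mul(-1, g))), Rational(1, 2)) = Pow(Add(-388, Mul(-1, g)), Rational(1, 2)))
Add(Function('z')(Function('n')(32), Add(-967, -995)), Mul(-1, -3244995)) = Add(Pow(Add(-388, Mul(-1, Rational(-17, 2))), Rational(1, 2)), Mul(-1, -3244995)) = Add(Pow(Add(-388, Rational(17, 2)), Rational(1, 2)), 3244995) = Add(Pow(Rational(-759, 2), Rational(1, 2)), 3244995) = Add(Mul(Rational(1, 2), I, Pow(1518, Rational(1, 2))), 3244995) = Add(3244995, Mul(Rational(1, 2), I, Pow(1518, Rational(1, 2))))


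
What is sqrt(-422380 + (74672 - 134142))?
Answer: 5*I*sqrt(19274) ≈ 694.15*I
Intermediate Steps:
sqrt(-422380 + (74672 - 134142)) = sqrt(-422380 - 59470) = sqrt(-481850) = 5*I*sqrt(19274)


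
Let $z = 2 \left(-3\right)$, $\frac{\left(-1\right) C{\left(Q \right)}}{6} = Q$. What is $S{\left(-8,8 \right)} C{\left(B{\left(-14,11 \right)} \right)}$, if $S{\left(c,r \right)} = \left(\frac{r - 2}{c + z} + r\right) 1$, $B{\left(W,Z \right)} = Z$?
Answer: $- \frac{3498}{7} \approx -499.71$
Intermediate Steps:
$C{\left(Q \right)} = - 6 Q$
$z = -6$
$S{\left(c,r \right)} = r + \frac{-2 + r}{-6 + c}$ ($S{\left(c,r \right)} = \left(\frac{r - 2}{c - 6} + r\right) 1 = \left(\frac{-2 + r}{-6 + c} + r\right) 1 = \left(r + \frac{-2 + r}{-6 + c}\right) 1 = r + \frac{-2 + r}{-6 + c}$)
$S{\left(-8,8 \right)} C{\left(B{\left(-14,11 \right)} \right)} = \frac{-2 - 40 - 64}{-6 - 8} \left(\left(-6\right) 11\right) = \frac{-2 - 40 - 64}{-14} \left(-66\right) = \left(- \frac{1}{14}\right) \left(-106\right) \left(-66\right) = \frac{53}{7} \left(-66\right) = - \frac{3498}{7}$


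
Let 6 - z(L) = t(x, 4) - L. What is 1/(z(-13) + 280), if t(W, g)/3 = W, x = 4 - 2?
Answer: 1/267 ≈ 0.0037453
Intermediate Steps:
x = 2
t(W, g) = 3*W
z(L) = L (z(L) = 6 - (3*2 - L) = 6 - (6 - L) = 6 + (-6 + L) = L)
1/(z(-13) + 280) = 1/(-13 + 280) = 1/267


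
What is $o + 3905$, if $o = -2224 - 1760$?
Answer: $-79$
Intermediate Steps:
$o = -3984$ ($o = -2224 - 1760 = -3984$)
$o + 3905 = -3984 + 3905 = -79$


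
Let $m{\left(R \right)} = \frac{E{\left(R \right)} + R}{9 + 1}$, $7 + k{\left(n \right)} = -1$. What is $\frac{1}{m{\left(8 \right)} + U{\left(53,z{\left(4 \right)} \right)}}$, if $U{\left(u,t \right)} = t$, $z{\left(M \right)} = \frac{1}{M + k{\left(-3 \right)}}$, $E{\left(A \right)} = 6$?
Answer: $\frac{20}{23} \approx 0.86957$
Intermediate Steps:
$k{\left(n \right)} = -8$ ($k{\left(n \right)} = -7 - 1 = -8$)
$z{\left(M \right)} = \frac{1}{-8 + M}$ ($z{\left(M \right)} = \frac{1}{M - 8} = \frac{1}{-8 + M}$)
$m{\left(R \right)} = \frac{3}{5} + \frac{R}{10}$ ($m{\left(R \right)} = \frac{6 + R}{9 + 1} = \frac{6 + R}{10} = \left(6 + R\right) \frac{1}{10} = \frac{3}{5} + \frac{R}{10}$)
$\frac{1}{m{\left(8 \right)} + U{\left(53,z{\left(4 \right)} \right)}} = \frac{1}{\left(\frac{3}{5} + \frac{1}{10} \cdot 8\right) + \frac{1}{-8 + 4}} = \frac{1}{\left(\frac{3}{5} + \frac{4}{5}\right) + \frac{1}{-4}} = \frac{1}{\frac{7}{5} - \frac{1}{4}} = \frac{1}{\frac{23}{20}} = \frac{20}{23}$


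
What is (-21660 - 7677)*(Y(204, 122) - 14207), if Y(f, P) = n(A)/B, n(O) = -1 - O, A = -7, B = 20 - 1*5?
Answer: 2083895121/5 ≈ 4.1678e+8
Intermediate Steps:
B = 15 (B = 20 - 5 = 15)
Y(f, P) = ⅖ (Y(f, P) = (-1 - 1*(-7))/15 = (-1 + 7)*(1/15) = 6*(1/15) = ⅖)
(-21660 - 7677)*(Y(204, 122) - 14207) = (-21660 - 7677)*(⅖ - 14207) = -29337*(-71033/5) = 2083895121/5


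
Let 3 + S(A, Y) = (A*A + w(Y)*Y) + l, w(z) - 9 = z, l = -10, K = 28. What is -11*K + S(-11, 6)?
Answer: -110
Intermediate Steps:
w(z) = 9 + z
S(A, Y) = -13 + A² + Y*(9 + Y) (S(A, Y) = -3 + ((A*A + (9 + Y)*Y) - 10) = -3 + ((A² + Y*(9 + Y)) - 10) = -3 + (-10 + A² + Y*(9 + Y)) = -13 + A² + Y*(9 + Y))
-11*K + S(-11, 6) = -11*28 + (-13 + (-11)² + 6*(9 + 6)) = -308 + (-13 + 121 + 6*15) = -308 + (-13 + 121 + 90) = -308 + 198 = -110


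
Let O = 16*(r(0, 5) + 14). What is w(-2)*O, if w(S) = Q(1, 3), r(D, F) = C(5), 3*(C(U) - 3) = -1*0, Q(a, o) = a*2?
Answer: 544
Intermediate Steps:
Q(a, o) = 2*a
C(U) = 3 (C(U) = 3 + (-1*0)/3 = 3 + (1/3)*0 = 3 + 0 = 3)
r(D, F) = 3
w(S) = 2 (w(S) = 2*1 = 2)
O = 272 (O = 16*(3 + 14) = 16*17 = 272)
w(-2)*O = 2*272 = 544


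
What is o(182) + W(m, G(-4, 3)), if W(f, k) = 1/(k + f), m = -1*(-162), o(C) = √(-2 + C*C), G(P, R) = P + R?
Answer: 1/161 + √33122 ≈ 182.00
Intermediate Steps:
o(C) = √(-2 + C²)
m = 162
W(f, k) = 1/(f + k)
o(182) + W(m, G(-4, 3)) = √(-2 + 182²) + 1/(162 + (-4 + 3)) = √(-2 + 33124) + 1/(162 - 1) = √33122 + 1/161 = 1/161 + √33122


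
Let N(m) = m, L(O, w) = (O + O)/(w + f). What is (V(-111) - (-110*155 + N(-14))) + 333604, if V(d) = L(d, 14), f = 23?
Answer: 350662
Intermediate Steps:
L(O, w) = 2*O/(23 + w) (L(O, w) = (O + O)/(w + 23) = (2*O)/(23 + w) = 2*O/(23 + w))
V(d) = 2*d/37 (V(d) = 2*d/(23 + 14) = 2*d/37)
(V(-111) - (-110*155 + N(-14))) + 333604 = ((2/37)*(-111) - (-110*155 - 14)) + 333604 = (-6 - (-17050 - 14)) + 333604 = (-6 - 1*(-17064)) + 333604 = (-6 + 17064) + 333604 = 17058 + 333604 = 350662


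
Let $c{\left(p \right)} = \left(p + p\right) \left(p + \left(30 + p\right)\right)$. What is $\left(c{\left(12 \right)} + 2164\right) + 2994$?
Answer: $6454$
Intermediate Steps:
$c{\left(p \right)} = 2 p \left(30 + 2 p\right)$
$\left(c{\left(12 \right)} + 2164\right) + 2994 = \left(4 \cdot 12 \left(15 + 12\right) + 2164\right) + 2994 = \left(4 \cdot 12 \cdot 27 + 2164\right) + 2994 = \left(1296 + 2164\right) + 2994 = 3460 + 2994 = 6454$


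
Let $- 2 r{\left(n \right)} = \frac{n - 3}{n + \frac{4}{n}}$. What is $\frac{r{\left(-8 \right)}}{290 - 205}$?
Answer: $- \frac{11}{1445} \approx -0.0076125$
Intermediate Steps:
$r{\left(n \right)} = - \frac{-3 + n}{2 \left(n + \frac{4}{n}\right)}$ ($r{\left(n \right)} = - \frac{\left(n - 3\right) \frac{1}{n + \frac{4}{n}}}{2} = - \frac{\left(-3 + n\right) \frac{1}{n + \frac{4}{n}}}{2} = - \frac{\frac{1}{n + \frac{4}{n}} \left(-3 + n\right)}{2} = - \frac{-3 + n}{2 \left(n + \frac{4}{n}\right)}$)
$\frac{r{\left(-8 \right)}}{290 - 205} = \frac{\frac{1}{2} \left(-8\right) \frac{1}{4 + \left(-8\right)^{2}} \left(3 - -8\right)}{290 - 205} = \frac{\frac{1}{2} \left(-8\right) \frac{1}{4 + 64} \left(3 + 8\right)}{85} = \frac{\frac{1}{2} \left(-8\right) \frac{1}{68} \cdot 11}{85} = \frac{1}{85} \left(- \frac{11}{17}\right) = - \frac{11}{1445}$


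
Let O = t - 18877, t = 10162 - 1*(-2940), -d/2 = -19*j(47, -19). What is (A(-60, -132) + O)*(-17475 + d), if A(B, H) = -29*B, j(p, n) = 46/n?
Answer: 70882845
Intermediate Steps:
d = -92 (d = -(-38)*46/(-19) = -(-38)*46*(-1/19) = -(-38)*(-46)/19 = -2*46 = -92)
t = 13102 (t = 10162 + 2940 = 13102)
O = -5775 (O = 13102 - 18877 = -5775)
(A(-60, -132) + O)*(-17475 + d) = (-29*(-60) - 5775)*(-17475 - 92) = (1740 - 5775)*(-17567) = -4035*(-17567) = 70882845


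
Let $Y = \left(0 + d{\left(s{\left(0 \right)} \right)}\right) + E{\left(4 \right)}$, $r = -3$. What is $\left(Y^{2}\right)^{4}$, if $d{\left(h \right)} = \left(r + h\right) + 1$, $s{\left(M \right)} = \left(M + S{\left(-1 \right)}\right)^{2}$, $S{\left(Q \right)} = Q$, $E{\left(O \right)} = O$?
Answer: $6561$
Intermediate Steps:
$s{\left(M \right)} = \left(-1 + M\right)^{2}$ ($s{\left(M \right)} = \left(M - 1\right)^{2} = \left(-1 + M\right)^{2}$)
$d{\left(h \right)} = -2 + h$ ($d{\left(h \right)} = \left(-3 + h\right) + 1 = -2 + h$)
$Y = 3$ ($Y = \left(0 - \left(2 - \left(-1 + 0\right)^{2}\right)\right) + 4 = \left(0 - \left(2 - \left(-1\right)^{2}\right)\right) + 4 = \left(0 + \left(-2 + 1\right)\right) + 4 = \left(0 - 1\right) + 4 = -1 + 4 = 3$)
$\left(Y^{2}\right)^{4} = \left(3^{2}\right)^{4} = 9^{4} = 6561$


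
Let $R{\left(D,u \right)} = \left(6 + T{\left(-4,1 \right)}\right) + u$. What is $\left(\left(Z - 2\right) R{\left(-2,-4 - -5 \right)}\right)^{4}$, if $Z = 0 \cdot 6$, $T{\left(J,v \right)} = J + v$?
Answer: $4096$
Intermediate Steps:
$Z = 0$
$R{\left(D,u \right)} = 3 + u$ ($R{\left(D,u \right)} = \left(6 + \left(-4 + 1\right)\right) + u = \left(6 - 3\right) + u = 3 + u$)
$\left(\left(Z - 2\right) R{\left(-2,-4 - -5 \right)}\right)^{4} = \left(\left(0 - 2\right) \left(3 - -1\right)\right)^{4} = \left(- 2 \left(3 + \left(-4 + 5\right)\right)\right)^{4} = \left(- 2 \left(3 + 1\right)\right)^{4} = \left(\left(-2\right) 4\right)^{4} = \left(-8\right)^{4} = 4096$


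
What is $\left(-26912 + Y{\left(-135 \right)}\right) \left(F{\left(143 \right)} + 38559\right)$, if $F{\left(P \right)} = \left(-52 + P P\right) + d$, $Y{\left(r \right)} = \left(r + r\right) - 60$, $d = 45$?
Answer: $-1607305242$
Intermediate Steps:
$Y{\left(r \right)} = -60 + 2 r$ ($Y{\left(r \right)} = 2 r - 60 = -60 + 2 r$)
$F{\left(P \right)} = -7 + P^{2}$ ($F{\left(P \right)} = \left(-52 + P P\right) + 45 = \left(-52 + P^{2}\right) + 45 = -7 + P^{2}$)
$\left(-26912 + Y{\left(-135 \right)}\right) \left(F{\left(143 \right)} + 38559\right) = \left(-26912 + \left(-60 + 2 \left(-135\right)\right)\right) \left(\left(-7 + 143^{2}\right) + 38559\right) = \left(-26912 - 330\right) \left(\left(-7 + 20449\right) + 38559\right) = \left(-26912 - 330\right) \left(20442 + 38559\right) = \left(-27242\right) 59001 = -1607305242$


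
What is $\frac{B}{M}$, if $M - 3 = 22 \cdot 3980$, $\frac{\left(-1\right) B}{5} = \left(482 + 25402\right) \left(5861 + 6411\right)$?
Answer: $- \frac{1588242240}{87563} \approx -18138.0$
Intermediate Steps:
$B = -1588242240$ ($B = - 5 \left(482 + 25402\right) \left(5861 + 6411\right) = - 5 \cdot 25884 \cdot 12272 = \left(-5\right) 317648448 = -1588242240$)
$M = 87563$ ($M = 3 + 22 \cdot 3980 = 3 + 87560 = 87563$)
$\frac{B}{M} = - \frac{1588242240}{87563}$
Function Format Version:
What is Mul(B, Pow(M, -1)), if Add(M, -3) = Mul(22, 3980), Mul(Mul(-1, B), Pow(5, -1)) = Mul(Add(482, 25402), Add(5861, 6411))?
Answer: Rational(-1588242240, 87563) ≈ -18138.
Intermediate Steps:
B = -1588242240 (B = Mul(-5, Mul(Add(482, 25402), Add(5861, 6411))) = Mul(-5, Mul(25884, 12272)) = Mul(-5, 317648448) = -1588242240)
M = 87563 (M = Add(3, Mul(22, 3980)) = Add(3, 87560) = 87563)
Mul(B, Pow(M, -1)) = Mul(-1588242240, Pow(87563, -1)) = Mul(-1588242240, Rational(1, 87563)) = Rational(-1588242240, 87563)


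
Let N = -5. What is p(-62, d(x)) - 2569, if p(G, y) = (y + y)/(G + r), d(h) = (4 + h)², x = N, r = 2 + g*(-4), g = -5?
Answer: -51381/20 ≈ -2569.1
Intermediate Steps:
r = 22 (r = 2 - 5*(-4) = 2 + 20 = 22)
x = -5
p(G, y) = 2*y/(22 + G) (p(G, y) = (y + y)/(G + 22) = (2*y)/(22 + G) = 2*y/(22 + G))
p(-62, d(x)) - 2569 = 2*(4 - 5)²/(22 - 62) - 2569 = 2*(-1)²/(-40) - 2569 = 2*1*(-1/40) - 2569 = -1/20 - 2569 = -51381/20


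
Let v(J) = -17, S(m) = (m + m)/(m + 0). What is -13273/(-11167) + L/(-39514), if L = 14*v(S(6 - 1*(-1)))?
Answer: 23602/19757 ≈ 1.1946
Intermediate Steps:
S(m) = 2 (S(m) = (2*m)/m = 2)
L = -238 (L = 14*(-17) = -238)
-13273/(-11167) + L/(-39514) = -13273/(-11167) - 238/(-39514) = -13273*(-1/11167) - 238*(-1/39514) = 1021/859 + 119/19757 = 23602/19757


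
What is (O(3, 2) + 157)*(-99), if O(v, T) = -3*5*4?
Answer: -9603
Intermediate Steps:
O(v, T) = -60 (O(v, T) = -15*4 = -60)
(O(3, 2) + 157)*(-99) = (-60 + 157)*(-99) = 97*(-99) = -9603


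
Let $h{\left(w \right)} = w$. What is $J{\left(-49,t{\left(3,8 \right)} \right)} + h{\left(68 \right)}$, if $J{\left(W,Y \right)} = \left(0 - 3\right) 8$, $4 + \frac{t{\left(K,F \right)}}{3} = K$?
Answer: $44$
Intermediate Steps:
$t{\left(K,F \right)} = -12 + 3 K$
$J{\left(W,Y \right)} = -24$ ($J{\left(W,Y \right)} = \left(-3\right) 8 = -24$)
$J{\left(-49,t{\left(3,8 \right)} \right)} + h{\left(68 \right)} = -24 + 68 = 44$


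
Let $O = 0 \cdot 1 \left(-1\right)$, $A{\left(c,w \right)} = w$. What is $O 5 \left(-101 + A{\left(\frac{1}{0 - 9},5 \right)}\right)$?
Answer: $0$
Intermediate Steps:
$O = 0$ ($O = 0 \left(-1\right) = 0$)
$O 5 \left(-101 + A{\left(\frac{1}{0 - 9},5 \right)}\right) = 0 \cdot 5 \left(-101 + 5\right) = 0 \left(-96\right) = 0$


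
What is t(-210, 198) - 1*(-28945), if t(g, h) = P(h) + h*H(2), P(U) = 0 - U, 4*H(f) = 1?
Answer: 57593/2 ≈ 28797.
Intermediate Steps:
H(f) = 1/4 (H(f) = (1/4)*1 = 1/4)
P(U) = -U
t(g, h) = -3*h/4 (t(g, h) = -h + h*(1/4) = -h + h/4 = -3*h/4)
t(-210, 198) - 1*(-28945) = -3/4*198 - 1*(-28945) = -297/2 + 28945 = 57593/2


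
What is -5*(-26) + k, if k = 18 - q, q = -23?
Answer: 171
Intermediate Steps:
k = 41 (k = 18 - 1*(-23) = 18 + 23 = 41)
-5*(-26) + k = -5*(-26) + 41 = 130 + 41 = 171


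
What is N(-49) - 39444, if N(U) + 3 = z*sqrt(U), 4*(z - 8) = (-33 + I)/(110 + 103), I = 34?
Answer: -39447 + 47719*I/852 ≈ -39447.0 + 56.008*I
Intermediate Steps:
z = 6817/852 (z = 8 + ((-33 + 34)/(110 + 103))/4 = 8 + (1/213)/4 = 8 + (1*(1/213))/4 = 8 + (1/4)*(1/213) = 8 + 1/852 = 6817/852 ≈ 8.0012)
N(U) = -3 + 6817*sqrt(U)/852
N(-49) - 39444 = (-3 + 6817*sqrt(-49)/852) - 39444 = (-3 + 6817*(7*I)/852) - 39444 = (-3 + 47719*I/852) - 39444 = -39447 + 47719*I/852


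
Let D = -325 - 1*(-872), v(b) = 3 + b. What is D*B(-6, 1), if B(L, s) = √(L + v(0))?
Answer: 547*I*√3 ≈ 947.43*I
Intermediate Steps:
B(L, s) = √(3 + L) (B(L, s) = √(L + (3 + 0)) = √(L + 3) = √(3 + L))
D = 547 (D = -325 + 872 = 547)
D*B(-6, 1) = 547*√(3 - 6) = 547*√(-3) = 547*(I*√3) = 547*I*√3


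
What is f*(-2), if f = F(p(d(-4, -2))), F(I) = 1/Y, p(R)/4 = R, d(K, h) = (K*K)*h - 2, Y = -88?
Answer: 1/44 ≈ 0.022727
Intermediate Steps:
d(K, h) = -2 + h*K**2 (d(K, h) = K**2*h - 2 = h*K**2 - 2 = -2 + h*K**2)
p(R) = 4*R
F(I) = -1/88 (F(I) = 1/(-88) = -1/88)
f = -1/88 ≈ -0.011364
f*(-2) = -1/88*(-2) = 1/44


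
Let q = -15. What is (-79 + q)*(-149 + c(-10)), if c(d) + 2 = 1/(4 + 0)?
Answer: 28341/2 ≈ 14171.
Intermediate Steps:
c(d) = -7/4 (c(d) = -2 + 1/(4 + 0) = -2 + 1/4 = -2 + ¼ = -7/4)
(-79 + q)*(-149 + c(-10)) = (-79 - 15)*(-149 - 7/4) = -94*(-603/4) = 28341/2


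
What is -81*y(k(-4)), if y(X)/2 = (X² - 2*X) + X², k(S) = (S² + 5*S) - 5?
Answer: -29160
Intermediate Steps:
k(S) = -5 + S² + 5*S
y(X) = -4*X + 4*X² (y(X) = 2*((X² - 2*X) + X²) = 2*(-2*X + 2*X²) = -4*X + 4*X²)
-81*y(k(-4)) = -324*(-5 + (-4)² + 5*(-4))*(-1 + (-5 + (-4)² + 5*(-4))) = -324*(-5 + 16 - 20)*(-1 + (-5 + 16 - 20)) = -324*(-9)*(-1 - 9) = -324*(-9)*(-10) = -81*360 = -29160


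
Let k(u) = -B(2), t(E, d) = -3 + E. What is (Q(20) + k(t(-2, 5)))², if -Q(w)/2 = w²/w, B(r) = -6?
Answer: 1156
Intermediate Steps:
Q(w) = -2*w (Q(w) = -2*w²/w = -2*w)
k(u) = 6 (k(u) = -1*(-6) = 6)
(Q(20) + k(t(-2, 5)))² = (-2*20 + 6)² = (-40 + 6)² = (-34)² = 1156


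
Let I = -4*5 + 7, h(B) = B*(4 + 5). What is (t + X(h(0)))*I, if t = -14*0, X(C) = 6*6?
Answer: -468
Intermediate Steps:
h(B) = 9*B (h(B) = B*9 = 9*B)
X(C) = 36
t = 0
I = -13 (I = -20 + 7 = -13)
(t + X(h(0)))*I = (0 + 36)*(-13) = 36*(-13) = -468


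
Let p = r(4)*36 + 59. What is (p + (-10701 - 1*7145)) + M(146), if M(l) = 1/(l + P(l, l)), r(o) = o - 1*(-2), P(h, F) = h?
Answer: -5130731/292 ≈ -17571.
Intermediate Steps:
r(o) = 2 + o (r(o) = o + 2 = 2 + o)
M(l) = 1/(2*l) (M(l) = 1/(l + l) = 1/(2*l))
p = 275 (p = (2 + 4)*36 + 59 = 6*36 + 59 = 216 + 59 = 275)
(p + (-10701 - 1*7145)) + M(146) = (275 + (-10701 - 1*7145)) + (½)/146 = (275 + (-10701 - 7145)) + (½)*(1/146) = (275 - 17846) + 1/292 = -17571 + 1/292 = -5130731/292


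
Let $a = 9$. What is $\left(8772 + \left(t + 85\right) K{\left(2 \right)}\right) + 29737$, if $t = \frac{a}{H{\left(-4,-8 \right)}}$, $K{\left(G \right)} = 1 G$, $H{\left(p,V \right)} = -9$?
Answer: $38677$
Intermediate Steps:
$K{\left(G \right)} = G$
$t = -1$ ($t = \frac{9}{-9} = 9 \left(- \frac{1}{9}\right) = -1$)
$\left(8772 + \left(t + 85\right) K{\left(2 \right)}\right) + 29737 = \left(8772 + \left(-1 + 85\right) 2\right) + 29737 = \left(8772 + 84 \cdot 2\right) + 29737 = \left(8772 + 168\right) + 29737 = 8940 + 29737 = 38677$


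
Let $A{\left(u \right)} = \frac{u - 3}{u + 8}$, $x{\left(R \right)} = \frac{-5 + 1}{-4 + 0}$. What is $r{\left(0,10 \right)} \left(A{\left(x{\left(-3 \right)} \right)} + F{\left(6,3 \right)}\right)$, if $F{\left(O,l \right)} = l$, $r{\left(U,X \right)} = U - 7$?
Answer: $- \frac{175}{9} \approx -19.444$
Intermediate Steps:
$r{\left(U,X \right)} = -7 + U$
$x{\left(R \right)} = 1$ ($x{\left(R \right)} = - \frac{4}{-4} = \left(-4\right) \left(- \frac{1}{4}\right) = 1$)
$A{\left(u \right)} = \frac{-3 + u}{8 + u}$
$r{\left(0,10 \right)} \left(A{\left(x{\left(-3 \right)} \right)} + F{\left(6,3 \right)}\right) = \left(-7 + 0\right) \left(\frac{-3 + 1}{8 + 1} + 3\right) = - 7 \left(\frac{1}{9} \left(-2\right) + 3\right) = - 7 \left(- \frac{2}{9} + 3\right) = \left(-7\right) \frac{25}{9} = - \frac{175}{9}$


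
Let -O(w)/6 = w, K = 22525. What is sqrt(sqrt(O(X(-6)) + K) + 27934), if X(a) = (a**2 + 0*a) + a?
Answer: sqrt(27934 + sqrt(22345)) ≈ 167.58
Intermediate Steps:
X(a) = a + a**2 (X(a) = (a**2 + 0) + a = a**2 + a = a + a**2)
O(w) = -6*w
sqrt(sqrt(O(X(-6)) + K) + 27934) = sqrt(sqrt(-(-36)*(1 - 6) + 22525) + 27934) = sqrt(sqrt(-(-36)*(-5) + 22525) + 27934) = sqrt(sqrt(-6*30 + 22525) + 27934) = sqrt(sqrt(-180 + 22525) + 27934) = sqrt(sqrt(22345) + 27934) = sqrt(27934 + sqrt(22345))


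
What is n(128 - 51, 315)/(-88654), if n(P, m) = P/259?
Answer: -11/3280198 ≈ -3.3535e-6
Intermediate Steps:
n(P, m) = P/259 (n(P, m) = P*(1/259) = P/259)
n(128 - 51, 315)/(-88654) = ((128 - 51)/259)/(-88654) = ((1/259)*77)*(-1/88654) = (11/37)*(-1/88654) = -11/3280198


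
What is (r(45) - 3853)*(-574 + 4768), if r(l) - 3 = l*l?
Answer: -7654050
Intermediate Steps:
r(l) = 3 + l² (r(l) = 3 + l*l = 3 + l²)
(r(45) - 3853)*(-574 + 4768) = ((3 + 45²) - 3853)*(-574 + 4768) = ((3 + 2025) - 3853)*4194 = (2028 - 3853)*4194 = -1825*4194 = -7654050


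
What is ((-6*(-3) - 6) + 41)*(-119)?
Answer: -6307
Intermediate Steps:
((-6*(-3) - 6) + 41)*(-119) = ((18 - 6) + 41)*(-119) = (12 + 41)*(-119) = 53*(-119) = -6307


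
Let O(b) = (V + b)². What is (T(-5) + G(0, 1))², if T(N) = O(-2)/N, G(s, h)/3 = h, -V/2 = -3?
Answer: 1/25 ≈ 0.040000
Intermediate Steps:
V = 6 (V = -2*(-3) = 6)
O(b) = (6 + b)²
G(s, h) = 3*h
T(N) = 16/N (T(N) = (6 - 2)²/N = 4²/N = 16/N)
(T(-5) + G(0, 1))² = (16/(-5) + 3*1)² = (16*(-⅕) + 3)² = (-16/5 + 3)² = (-⅕)² = 1/25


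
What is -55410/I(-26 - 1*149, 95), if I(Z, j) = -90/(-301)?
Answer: -555947/3 ≈ -1.8532e+5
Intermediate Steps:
I(Z, j) = 90/301 (I(Z, j) = -90*(-1/301) = 90/301)
-55410/I(-26 - 1*149, 95) = -55410/90/301 = -55410*301/90 = -555947/3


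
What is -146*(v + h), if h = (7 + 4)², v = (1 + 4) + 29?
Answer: -22630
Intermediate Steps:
v = 34 (v = 5 + 29 = 34)
h = 121 (h = 11² = 121)
-146*(v + h) = -146*(34 + 121) = -146*155 = -22630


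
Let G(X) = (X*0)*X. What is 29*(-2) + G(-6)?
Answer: -58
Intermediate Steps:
G(X) = 0 (G(X) = 0*X = 0)
29*(-2) + G(-6) = 29*(-2) + 0 = -58 + 0 = -58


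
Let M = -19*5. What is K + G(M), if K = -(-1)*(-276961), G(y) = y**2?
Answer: -267936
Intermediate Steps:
M = -95
K = -276961 (K = -1*276961 = -276961)
K + G(M) = -276961 + (-95)**2 = -276961 + 9025 = -267936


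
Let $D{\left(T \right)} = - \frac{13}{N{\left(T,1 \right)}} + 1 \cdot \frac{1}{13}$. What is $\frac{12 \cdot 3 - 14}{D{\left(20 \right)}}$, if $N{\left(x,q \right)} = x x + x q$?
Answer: $\frac{120120}{251} \approx 478.57$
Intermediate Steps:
$N{\left(x,q \right)} = x^{2} + q x$
$D{\left(T \right)} = \frac{1}{13} - \frac{13}{T \left(1 + T\right)}$ ($D{\left(T \right)} = - \frac{13}{T \left(1 + T\right)} + 1 \cdot \frac{1}{13} = - 13 \frac{1}{T \left(1 + T\right)} + 1 \cdot \frac{1}{13} = - \frac{13}{T \left(1 + T\right)} + \frac{1}{13} = \frac{1}{13} - \frac{13}{T \left(1 + T\right)}$)
$\frac{12 \cdot 3 - 14}{D{\left(20 \right)}} = \frac{12 \cdot 3 - 14}{\frac{1}{13} \cdot \frac{1}{20} \frac{1}{1 + 20} \left(-169 + 20 \left(1 + 20\right)\right)} = \frac{36 - 14}{\frac{1}{13} \cdot \frac{1}{20} \cdot \frac{1}{21} \left(-169 + 20 \cdot 21\right)} = \frac{22}{\frac{1}{13} \cdot \frac{1}{20} \cdot \frac{1}{21} \left(-169 + 420\right)} = \frac{22}{\frac{1}{13} \cdot \frac{1}{20} \cdot \frac{1}{21} \cdot 251} = \frac{22}{\frac{251}{5460}} = 22 \cdot \frac{5460}{251} = \frac{120120}{251}$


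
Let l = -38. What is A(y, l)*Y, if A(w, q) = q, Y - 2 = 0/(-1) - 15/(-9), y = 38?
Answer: -418/3 ≈ -139.33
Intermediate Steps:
Y = 11/3 (Y = 2 + (0/(-1) - 15/(-9)) = 2 + (0*(-1) - 15*(-⅑)) = 2 + (0 + 5/3) = 2 + 5/3 = 11/3 ≈ 3.6667)
A(y, l)*Y = -38*11/3 = -418/3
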